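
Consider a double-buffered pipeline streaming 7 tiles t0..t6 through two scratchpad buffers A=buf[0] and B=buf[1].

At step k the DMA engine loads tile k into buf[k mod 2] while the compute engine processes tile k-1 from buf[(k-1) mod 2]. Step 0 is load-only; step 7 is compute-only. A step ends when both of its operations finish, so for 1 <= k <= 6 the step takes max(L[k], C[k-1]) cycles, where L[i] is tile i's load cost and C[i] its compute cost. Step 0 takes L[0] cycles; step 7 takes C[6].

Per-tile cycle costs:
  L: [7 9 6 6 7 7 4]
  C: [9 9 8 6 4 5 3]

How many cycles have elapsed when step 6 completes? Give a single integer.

step 0: L[0]=7 → dur=7, Σ=7 | A=load:t0 B=idle [load-only]
step 1: L[1]=9 C[0]=9 → dur=9, Σ=16 | A=compute:t0 B=load:t1 [tied]
step 2: L[2]=6 C[1]=9 → dur=9, Σ=25 | A=load:t2 B=compute:t1 [compute-bound]
step 3: L[3]=6 C[2]=8 → dur=8, Σ=33 | A=compute:t2 B=load:t3 [compute-bound]
step 4: L[4]=7 C[3]=6 → dur=7, Σ=40 | A=load:t4 B=compute:t3 [load-bound]
step 5: L[5]=7 C[4]=4 → dur=7, Σ=47 | A=compute:t4 B=load:t5 [load-bound]
step 6: L[6]=4 C[5]=5 → dur=5, Σ=52 | A=load:t6 B=compute:t5 [compute-bound]
step 7: C[6]=3 → dur=3, Σ=55 | A=compute:t6 B=idle [compute-only]

end_cycle[6] = 52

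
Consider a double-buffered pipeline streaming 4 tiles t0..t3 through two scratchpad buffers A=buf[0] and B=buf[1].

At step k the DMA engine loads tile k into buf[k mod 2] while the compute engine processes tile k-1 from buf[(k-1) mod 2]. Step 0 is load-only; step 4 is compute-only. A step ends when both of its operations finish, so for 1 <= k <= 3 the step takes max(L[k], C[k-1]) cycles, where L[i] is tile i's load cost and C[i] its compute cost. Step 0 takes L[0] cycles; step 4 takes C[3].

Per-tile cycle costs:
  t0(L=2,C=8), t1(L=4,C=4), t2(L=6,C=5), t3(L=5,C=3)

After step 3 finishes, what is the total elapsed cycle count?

  0. 2=2c; end=2; A:t0 B:-
  1. max(4,8)=8c; end=10; A:t0 B:t1
  2. max(6,4)=6c; end=16; A:t2 B:t1
  3. max(5,5)=5c; end=21; A:t2 B:t3
  4. 3=3c; end=24; A:t2 B:t3

end_cycle[3] = 21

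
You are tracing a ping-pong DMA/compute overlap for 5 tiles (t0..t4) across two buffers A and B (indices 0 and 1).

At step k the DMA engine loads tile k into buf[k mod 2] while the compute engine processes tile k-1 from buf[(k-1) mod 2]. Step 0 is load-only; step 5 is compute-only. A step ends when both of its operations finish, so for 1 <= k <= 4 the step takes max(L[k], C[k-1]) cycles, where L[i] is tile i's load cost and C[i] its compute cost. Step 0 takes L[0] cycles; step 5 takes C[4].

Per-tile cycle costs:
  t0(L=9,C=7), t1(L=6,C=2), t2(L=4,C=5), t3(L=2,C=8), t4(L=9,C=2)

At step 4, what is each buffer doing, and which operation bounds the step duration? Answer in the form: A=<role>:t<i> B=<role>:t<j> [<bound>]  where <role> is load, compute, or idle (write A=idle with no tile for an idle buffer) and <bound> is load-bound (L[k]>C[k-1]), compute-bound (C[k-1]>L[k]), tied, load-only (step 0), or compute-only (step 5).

step 0: L[0]=9 → dur=9, Σ=9 | A=load:t0 B=idle [load-only]
step 1: L[1]=6 C[0]=7 → dur=7, Σ=16 | A=compute:t0 B=load:t1 [compute-bound]
step 2: L[2]=4 C[1]=2 → dur=4, Σ=20 | A=load:t2 B=compute:t1 [load-bound]
step 3: L[3]=2 C[2]=5 → dur=5, Σ=25 | A=compute:t2 B=load:t3 [compute-bound]
step 4: L[4]=9 C[3]=8 → dur=9, Σ=34 | A=load:t4 B=compute:t3 [load-bound]
step 5: C[4]=2 → dur=2, Σ=36 | A=compute:t4 B=idle [compute-only]

step 4: A=load:t4 B=compute:t3 [load-bound]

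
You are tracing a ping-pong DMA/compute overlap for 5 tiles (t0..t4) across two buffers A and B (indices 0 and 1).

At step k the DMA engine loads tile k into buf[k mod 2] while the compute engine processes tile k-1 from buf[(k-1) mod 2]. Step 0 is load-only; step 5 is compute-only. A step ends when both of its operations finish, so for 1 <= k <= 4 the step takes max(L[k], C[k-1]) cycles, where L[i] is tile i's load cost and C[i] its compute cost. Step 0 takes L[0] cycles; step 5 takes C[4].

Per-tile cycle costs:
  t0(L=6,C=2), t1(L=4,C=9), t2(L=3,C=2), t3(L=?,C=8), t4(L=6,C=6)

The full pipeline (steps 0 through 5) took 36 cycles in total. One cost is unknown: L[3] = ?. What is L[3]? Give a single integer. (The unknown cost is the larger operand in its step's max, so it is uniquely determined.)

L[3] = 3

step 0 → dur = L[0]=6 = 6
step 1 → dur = max(L[1]=4, C[0]=2) = 4
step 2 → dur = max(L[2]=3, C[1]=9) = 9
step 3 → dur = max(L[3]=?, C[2]=2) = L[3]  (unknown; binding)
step 4 → dur = max(L[4]=6, C[3]=8) = 8
step 5 → dur = C[4]=6 = 6
sum of known step durations = 33
dur[3] = total - known = 36 - 33 = 3
L[3] is the binding max in step 3, so L[3] = dur[3] = 3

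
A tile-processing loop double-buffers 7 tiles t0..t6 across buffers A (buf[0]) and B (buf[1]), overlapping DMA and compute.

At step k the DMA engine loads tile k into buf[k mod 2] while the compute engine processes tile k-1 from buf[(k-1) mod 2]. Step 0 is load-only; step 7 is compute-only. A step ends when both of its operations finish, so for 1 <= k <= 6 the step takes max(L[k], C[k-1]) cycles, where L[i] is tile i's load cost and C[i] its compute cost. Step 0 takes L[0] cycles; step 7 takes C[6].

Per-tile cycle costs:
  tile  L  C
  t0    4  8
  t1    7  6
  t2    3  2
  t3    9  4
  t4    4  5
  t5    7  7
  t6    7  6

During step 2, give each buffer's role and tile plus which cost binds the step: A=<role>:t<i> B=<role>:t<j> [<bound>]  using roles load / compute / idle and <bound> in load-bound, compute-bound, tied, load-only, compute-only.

k=0 load=t0/4c comp=- wait=4 total=4
k=1 load=t1/7c comp=t0/8c wait=8 total=12
k=2 load=t2/3c comp=t1/6c wait=6 total=18
k=3 load=t3/9c comp=t2/2c wait=9 total=27
k=4 load=t4/4c comp=t3/4c wait=4 total=31
k=5 load=t5/7c comp=t4/5c wait=7 total=38
k=6 load=t6/7c comp=t5/7c wait=7 total=45
k=7 load=- comp=t6/6c wait=6 total=51

step 2: A=load:t2 B=compute:t1 [compute-bound]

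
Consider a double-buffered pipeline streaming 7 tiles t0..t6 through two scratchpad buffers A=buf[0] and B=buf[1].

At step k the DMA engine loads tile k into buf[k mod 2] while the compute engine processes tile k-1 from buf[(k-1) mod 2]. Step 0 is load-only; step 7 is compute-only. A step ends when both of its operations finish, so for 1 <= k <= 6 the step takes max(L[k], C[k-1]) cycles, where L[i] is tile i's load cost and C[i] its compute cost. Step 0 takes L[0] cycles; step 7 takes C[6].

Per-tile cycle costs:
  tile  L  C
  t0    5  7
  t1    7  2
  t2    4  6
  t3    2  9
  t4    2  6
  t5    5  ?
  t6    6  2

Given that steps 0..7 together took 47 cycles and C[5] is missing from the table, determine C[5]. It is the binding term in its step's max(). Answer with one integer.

step 0: dur = L[0]=5 = 5
step 1: dur = max(L[1]=7, C[0]=7) = 7
step 2: dur = max(L[2]=4, C[1]=2) = 4
step 3: dur = max(L[3]=2, C[2]=6) = 6
step 4: dur = max(L[4]=2, C[3]=9) = 9
step 5: dur = max(L[5]=5, C[4]=6) = 6
step 6: dur = max(L[6]=6, C[5]=?) = C[5]  (unknown; binding)
step 7: dur = C[6]=2 = 2
sum of known step durations = 39
dur[6] = total - known = 47 - 39 = 8
C[5] is the binding max in step 6, so C[5] = dur[6] = 8

C[5] = 8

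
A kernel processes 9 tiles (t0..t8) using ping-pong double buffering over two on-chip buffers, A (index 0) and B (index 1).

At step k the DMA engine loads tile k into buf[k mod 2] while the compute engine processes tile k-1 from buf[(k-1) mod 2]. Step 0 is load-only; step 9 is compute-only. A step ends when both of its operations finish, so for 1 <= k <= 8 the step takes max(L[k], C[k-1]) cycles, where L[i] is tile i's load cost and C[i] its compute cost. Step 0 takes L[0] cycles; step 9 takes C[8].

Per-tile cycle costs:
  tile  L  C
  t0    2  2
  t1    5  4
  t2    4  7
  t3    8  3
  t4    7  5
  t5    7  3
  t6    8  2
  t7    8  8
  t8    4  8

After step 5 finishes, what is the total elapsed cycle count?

end_cycle[5] = 33

step 0: L[0]=2 → dur=2, Σ=2 | A=load:t0 B=idle [load-only]
step 1: L[1]=5 C[0]=2 → dur=5, Σ=7 | A=compute:t0 B=load:t1 [load-bound]
step 2: L[2]=4 C[1]=4 → dur=4, Σ=11 | A=load:t2 B=compute:t1 [tied]
step 3: L[3]=8 C[2]=7 → dur=8, Σ=19 | A=compute:t2 B=load:t3 [load-bound]
step 4: L[4]=7 C[3]=3 → dur=7, Σ=26 | A=load:t4 B=compute:t3 [load-bound]
step 5: L[5]=7 C[4]=5 → dur=7, Σ=33 | A=compute:t4 B=load:t5 [load-bound]
step 6: L[6]=8 C[5]=3 → dur=8, Σ=41 | A=load:t6 B=compute:t5 [load-bound]
step 7: L[7]=8 C[6]=2 → dur=8, Σ=49 | A=compute:t6 B=load:t7 [load-bound]
step 8: L[8]=4 C[7]=8 → dur=8, Σ=57 | A=load:t8 B=compute:t7 [compute-bound]
step 9: C[8]=8 → dur=8, Σ=65 | A=compute:t8 B=idle [compute-only]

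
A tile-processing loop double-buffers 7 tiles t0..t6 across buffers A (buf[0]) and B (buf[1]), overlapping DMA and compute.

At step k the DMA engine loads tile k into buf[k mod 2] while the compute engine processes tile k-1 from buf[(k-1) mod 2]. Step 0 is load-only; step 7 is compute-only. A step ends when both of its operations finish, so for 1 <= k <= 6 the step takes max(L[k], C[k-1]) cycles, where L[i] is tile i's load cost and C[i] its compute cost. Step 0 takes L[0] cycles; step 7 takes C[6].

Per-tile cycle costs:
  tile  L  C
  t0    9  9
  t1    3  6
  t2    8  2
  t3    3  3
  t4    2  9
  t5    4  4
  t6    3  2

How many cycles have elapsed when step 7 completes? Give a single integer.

step 0: L[0]=9 → dur=9, Σ=9 | A=load:t0 B=idle [load-only]
step 1: L[1]=3 C[0]=9 → dur=9, Σ=18 | A=compute:t0 B=load:t1 [compute-bound]
step 2: L[2]=8 C[1]=6 → dur=8, Σ=26 | A=load:t2 B=compute:t1 [load-bound]
step 3: L[3]=3 C[2]=2 → dur=3, Σ=29 | A=compute:t2 B=load:t3 [load-bound]
step 4: L[4]=2 C[3]=3 → dur=3, Σ=32 | A=load:t4 B=compute:t3 [compute-bound]
step 5: L[5]=4 C[4]=9 → dur=9, Σ=41 | A=compute:t4 B=load:t5 [compute-bound]
step 6: L[6]=3 C[5]=4 → dur=4, Σ=45 | A=load:t6 B=compute:t5 [compute-bound]
step 7: C[6]=2 → dur=2, Σ=47 | A=compute:t6 B=idle [compute-only]

end_cycle[7] = 47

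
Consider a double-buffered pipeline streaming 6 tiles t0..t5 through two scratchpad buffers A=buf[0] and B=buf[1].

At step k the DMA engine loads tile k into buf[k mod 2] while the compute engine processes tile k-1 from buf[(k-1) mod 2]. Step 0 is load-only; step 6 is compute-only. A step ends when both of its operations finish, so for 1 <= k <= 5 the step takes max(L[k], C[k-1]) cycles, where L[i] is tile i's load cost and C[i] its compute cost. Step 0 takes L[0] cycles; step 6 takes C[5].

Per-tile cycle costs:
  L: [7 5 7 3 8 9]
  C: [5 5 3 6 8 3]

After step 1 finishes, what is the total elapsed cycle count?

  0. 7=7c; end=7; A:t0 B:-
  1. max(5,5)=5c; end=12; A:t0 B:t1
  2. max(7,5)=7c; end=19; A:t2 B:t1
  3. max(3,3)=3c; end=22; A:t2 B:t3
  4. max(8,6)=8c; end=30; A:t4 B:t3
  5. max(9,8)=9c; end=39; A:t4 B:t5
  6. 3=3c; end=42; A:t4 B:t5

end_cycle[1] = 12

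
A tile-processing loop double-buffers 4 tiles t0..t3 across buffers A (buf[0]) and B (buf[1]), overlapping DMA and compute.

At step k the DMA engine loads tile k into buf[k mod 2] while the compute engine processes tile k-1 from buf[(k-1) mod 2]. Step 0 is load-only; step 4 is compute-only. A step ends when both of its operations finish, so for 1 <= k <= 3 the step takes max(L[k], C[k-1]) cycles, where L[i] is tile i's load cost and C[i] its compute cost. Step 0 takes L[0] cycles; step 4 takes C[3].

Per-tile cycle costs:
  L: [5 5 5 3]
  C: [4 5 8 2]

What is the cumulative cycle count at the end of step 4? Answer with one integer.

end_cycle[4] = 25

k=0 load=t0/5c comp=- wait=5 total=5
k=1 load=t1/5c comp=t0/4c wait=5 total=10
k=2 load=t2/5c comp=t1/5c wait=5 total=15
k=3 load=t3/3c comp=t2/8c wait=8 total=23
k=4 load=- comp=t3/2c wait=2 total=25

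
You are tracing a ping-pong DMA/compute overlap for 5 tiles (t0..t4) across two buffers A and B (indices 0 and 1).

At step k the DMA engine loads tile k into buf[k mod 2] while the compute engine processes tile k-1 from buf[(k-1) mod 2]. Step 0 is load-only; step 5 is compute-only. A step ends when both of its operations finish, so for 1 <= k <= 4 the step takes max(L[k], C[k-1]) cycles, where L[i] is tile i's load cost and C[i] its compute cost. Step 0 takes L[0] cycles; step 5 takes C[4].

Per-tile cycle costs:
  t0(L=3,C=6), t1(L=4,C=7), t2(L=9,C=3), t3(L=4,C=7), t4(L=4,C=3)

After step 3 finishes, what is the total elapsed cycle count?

[0] DMA t0→A (3c) ∥ CU idle ⇒ 3c, clock 3
[1] DMA t1→B (4c) ∥ CU A:t0 (6c) ⇒ 6c, clock 9
[2] DMA t2→A (9c) ∥ CU B:t1 (7c) ⇒ 9c, clock 18
[3] DMA t3→B (4c) ∥ CU A:t2 (3c) ⇒ 4c, clock 22
[4] DMA t4→A (4c) ∥ CU B:t3 (7c) ⇒ 7c, clock 29
[5] DMA idle ∥ CU A:t4 (3c) ⇒ 3c, clock 32

end_cycle[3] = 22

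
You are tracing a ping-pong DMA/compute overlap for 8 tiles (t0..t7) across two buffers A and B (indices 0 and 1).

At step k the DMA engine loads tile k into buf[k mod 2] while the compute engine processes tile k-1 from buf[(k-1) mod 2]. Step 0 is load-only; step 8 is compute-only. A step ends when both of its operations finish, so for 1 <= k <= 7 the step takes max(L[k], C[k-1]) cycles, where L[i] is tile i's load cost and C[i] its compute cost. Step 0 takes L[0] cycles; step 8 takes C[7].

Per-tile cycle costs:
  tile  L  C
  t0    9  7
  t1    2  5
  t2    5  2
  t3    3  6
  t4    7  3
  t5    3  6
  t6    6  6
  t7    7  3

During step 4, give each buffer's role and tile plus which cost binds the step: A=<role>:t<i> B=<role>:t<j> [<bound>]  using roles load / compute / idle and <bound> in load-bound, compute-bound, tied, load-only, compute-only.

step 4: A=load:t4 B=compute:t3 [load-bound]

[0] DMA t0→A (9c) ∥ CU idle ⇒ 9c, clock 9
[1] DMA t1→B (2c) ∥ CU A:t0 (7c) ⇒ 7c, clock 16
[2] DMA t2→A (5c) ∥ CU B:t1 (5c) ⇒ 5c, clock 21
[3] DMA t3→B (3c) ∥ CU A:t2 (2c) ⇒ 3c, clock 24
[4] DMA t4→A (7c) ∥ CU B:t3 (6c) ⇒ 7c, clock 31
[5] DMA t5→B (3c) ∥ CU A:t4 (3c) ⇒ 3c, clock 34
[6] DMA t6→A (6c) ∥ CU B:t5 (6c) ⇒ 6c, clock 40
[7] DMA t7→B (7c) ∥ CU A:t6 (6c) ⇒ 7c, clock 47
[8] DMA idle ∥ CU B:t7 (3c) ⇒ 3c, clock 50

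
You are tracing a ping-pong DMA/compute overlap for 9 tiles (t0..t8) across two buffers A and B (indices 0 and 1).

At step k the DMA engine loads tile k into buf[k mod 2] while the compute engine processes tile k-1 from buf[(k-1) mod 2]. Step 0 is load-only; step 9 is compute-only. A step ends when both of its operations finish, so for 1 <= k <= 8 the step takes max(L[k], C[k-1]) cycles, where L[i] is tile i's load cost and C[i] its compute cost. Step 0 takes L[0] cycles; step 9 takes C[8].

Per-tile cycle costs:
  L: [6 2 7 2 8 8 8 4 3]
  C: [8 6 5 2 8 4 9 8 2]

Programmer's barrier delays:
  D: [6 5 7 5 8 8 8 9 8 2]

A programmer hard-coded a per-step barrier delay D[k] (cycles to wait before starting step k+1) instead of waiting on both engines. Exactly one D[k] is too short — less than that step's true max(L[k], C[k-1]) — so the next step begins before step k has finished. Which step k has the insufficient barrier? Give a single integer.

k=0 barrier L[0]=6→6c, D[0]=6 ok
k=1 barrier max(L[1]=2,C[0]=8)→8c, D[1]=5 SHORT
k=2 barrier max(L[2]=7,C[1]=6)→7c, D[2]=7 ok
k=3 barrier max(L[3]=2,C[2]=5)→5c, D[3]=5 ok
k=4 barrier max(L[4]=8,C[3]=2)→8c, D[4]=8 ok
k=5 barrier max(L[5]=8,C[4]=8)→8c, D[5]=8 ok
k=6 barrier max(L[6]=8,C[5]=4)→8c, D[6]=8 ok
k=7 barrier max(L[7]=4,C[6]=9)→9c, D[7]=9 ok
k=8 barrier max(L[8]=3,C[7]=8)→8c, D[8]=8 ok
k=9 barrier C[8]=2→2c, D[9]=2 ok

hazard at step 1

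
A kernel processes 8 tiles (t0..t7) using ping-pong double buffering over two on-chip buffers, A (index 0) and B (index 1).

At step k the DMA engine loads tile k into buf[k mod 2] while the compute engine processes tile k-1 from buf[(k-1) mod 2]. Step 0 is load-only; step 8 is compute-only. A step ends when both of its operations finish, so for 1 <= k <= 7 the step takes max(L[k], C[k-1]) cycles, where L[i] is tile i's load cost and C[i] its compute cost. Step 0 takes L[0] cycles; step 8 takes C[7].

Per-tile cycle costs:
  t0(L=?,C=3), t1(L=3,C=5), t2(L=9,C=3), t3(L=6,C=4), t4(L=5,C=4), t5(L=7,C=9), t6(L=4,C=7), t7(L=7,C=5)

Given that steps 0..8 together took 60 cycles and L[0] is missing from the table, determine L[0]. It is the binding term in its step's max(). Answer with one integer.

L[0] = 9

step 0 → dur = L[0]=? = L[0]  (unknown; binding)
step 1 → dur = max(L[1]=3, C[0]=3) = 3
step 2 → dur = max(L[2]=9, C[1]=5) = 9
step 3 → dur = max(L[3]=6, C[2]=3) = 6
step 4 → dur = max(L[4]=5, C[3]=4) = 5
step 5 → dur = max(L[5]=7, C[4]=4) = 7
step 6 → dur = max(L[6]=4, C[5]=9) = 9
step 7 → dur = max(L[7]=7, C[6]=7) = 7
step 8 → dur = C[7]=5 = 5
sum of known step durations = 51
dur[0] = total - known = 60 - 51 = 9
L[0] is the binding max in step 0, so L[0] = dur[0] = 9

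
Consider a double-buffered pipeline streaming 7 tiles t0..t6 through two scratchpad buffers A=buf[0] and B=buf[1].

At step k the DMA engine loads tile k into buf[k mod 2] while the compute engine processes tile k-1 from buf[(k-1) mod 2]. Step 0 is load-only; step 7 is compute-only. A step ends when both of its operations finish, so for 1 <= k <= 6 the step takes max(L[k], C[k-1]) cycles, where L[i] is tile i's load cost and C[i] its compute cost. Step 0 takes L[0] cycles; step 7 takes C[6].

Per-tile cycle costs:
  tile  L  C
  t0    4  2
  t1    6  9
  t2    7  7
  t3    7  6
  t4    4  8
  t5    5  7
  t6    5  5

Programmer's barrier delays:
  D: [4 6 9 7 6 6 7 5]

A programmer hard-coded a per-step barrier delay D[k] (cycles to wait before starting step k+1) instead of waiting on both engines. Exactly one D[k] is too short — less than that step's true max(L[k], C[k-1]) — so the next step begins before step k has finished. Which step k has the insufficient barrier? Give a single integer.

[0] required=L[0]=4=4 vs D=4 ok
[1] required=max(L[1]=6,C[0]=2)=6 vs D=6 ok
[2] required=max(L[2]=7,C[1]=9)=9 vs D=9 ok
[3] required=max(L[3]=7,C[2]=7)=7 vs D=7 ok
[4] required=max(L[4]=4,C[3]=6)=6 vs D=6 ok
[5] required=max(L[5]=5,C[4]=8)=8 vs D=6 SHORT
[6] required=max(L[6]=5,C[5]=7)=7 vs D=7 ok
[7] required=C[6]=5=5 vs D=5 ok

hazard at step 5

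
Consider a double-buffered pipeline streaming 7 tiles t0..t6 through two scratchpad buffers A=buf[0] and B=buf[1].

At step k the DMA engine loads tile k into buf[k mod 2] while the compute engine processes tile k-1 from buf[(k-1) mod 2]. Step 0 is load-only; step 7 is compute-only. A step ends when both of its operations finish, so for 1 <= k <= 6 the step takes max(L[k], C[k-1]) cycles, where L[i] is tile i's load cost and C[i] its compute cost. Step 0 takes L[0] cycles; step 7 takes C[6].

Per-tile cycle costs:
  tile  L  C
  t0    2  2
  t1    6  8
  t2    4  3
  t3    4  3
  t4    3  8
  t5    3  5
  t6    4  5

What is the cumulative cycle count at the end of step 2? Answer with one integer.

k=0 load=t0/2c comp=- wait=2 total=2
k=1 load=t1/6c comp=t0/2c wait=6 total=8
k=2 load=t2/4c comp=t1/8c wait=8 total=16
k=3 load=t3/4c comp=t2/3c wait=4 total=20
k=4 load=t4/3c comp=t3/3c wait=3 total=23
k=5 load=t5/3c comp=t4/8c wait=8 total=31
k=6 load=t6/4c comp=t5/5c wait=5 total=36
k=7 load=- comp=t6/5c wait=5 total=41

end_cycle[2] = 16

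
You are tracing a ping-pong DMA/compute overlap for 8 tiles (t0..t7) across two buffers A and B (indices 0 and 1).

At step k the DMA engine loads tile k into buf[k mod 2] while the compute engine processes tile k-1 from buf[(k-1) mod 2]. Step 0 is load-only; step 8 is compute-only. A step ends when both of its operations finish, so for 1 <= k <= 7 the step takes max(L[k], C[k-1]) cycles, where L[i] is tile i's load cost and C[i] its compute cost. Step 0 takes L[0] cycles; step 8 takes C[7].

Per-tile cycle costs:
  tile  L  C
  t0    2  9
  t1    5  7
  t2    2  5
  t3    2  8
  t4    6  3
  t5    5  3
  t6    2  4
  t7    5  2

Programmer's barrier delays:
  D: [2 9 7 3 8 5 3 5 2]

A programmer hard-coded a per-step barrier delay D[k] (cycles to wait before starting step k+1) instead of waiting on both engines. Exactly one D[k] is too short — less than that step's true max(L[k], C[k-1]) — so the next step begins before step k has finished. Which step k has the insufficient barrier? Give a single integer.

hazard at step 3

k=0 barrier L[0]=2→2c, D[0]=2 ok
k=1 barrier max(L[1]=5,C[0]=9)→9c, D[1]=9 ok
k=2 barrier max(L[2]=2,C[1]=7)→7c, D[2]=7 ok
k=3 barrier max(L[3]=2,C[2]=5)→5c, D[3]=3 SHORT
k=4 barrier max(L[4]=6,C[3]=8)→8c, D[4]=8 ok
k=5 barrier max(L[5]=5,C[4]=3)→5c, D[5]=5 ok
k=6 barrier max(L[6]=2,C[5]=3)→3c, D[6]=3 ok
k=7 barrier max(L[7]=5,C[6]=4)→5c, D[7]=5 ok
k=8 barrier C[7]=2→2c, D[8]=2 ok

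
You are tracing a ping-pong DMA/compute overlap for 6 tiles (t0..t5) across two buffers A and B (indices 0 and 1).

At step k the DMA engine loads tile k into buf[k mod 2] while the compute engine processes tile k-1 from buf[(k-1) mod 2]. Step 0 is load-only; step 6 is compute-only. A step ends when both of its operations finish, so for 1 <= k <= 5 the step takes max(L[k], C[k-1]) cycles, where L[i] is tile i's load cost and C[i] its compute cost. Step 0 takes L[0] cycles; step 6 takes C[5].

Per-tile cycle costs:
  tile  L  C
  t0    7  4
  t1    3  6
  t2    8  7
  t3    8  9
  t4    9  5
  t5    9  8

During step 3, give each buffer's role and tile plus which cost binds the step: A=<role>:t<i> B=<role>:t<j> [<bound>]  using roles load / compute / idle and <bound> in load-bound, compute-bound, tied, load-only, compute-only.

step 3: A=compute:t2 B=load:t3 [load-bound]

step 0: L[0]=7 → dur=7, Σ=7 | A=load:t0 B=idle [load-only]
step 1: L[1]=3 C[0]=4 → dur=4, Σ=11 | A=compute:t0 B=load:t1 [compute-bound]
step 2: L[2]=8 C[1]=6 → dur=8, Σ=19 | A=load:t2 B=compute:t1 [load-bound]
step 3: L[3]=8 C[2]=7 → dur=8, Σ=27 | A=compute:t2 B=load:t3 [load-bound]
step 4: L[4]=9 C[3]=9 → dur=9, Σ=36 | A=load:t4 B=compute:t3 [tied]
step 5: L[5]=9 C[4]=5 → dur=9, Σ=45 | A=compute:t4 B=load:t5 [load-bound]
step 6: C[5]=8 → dur=8, Σ=53 | A=idle B=compute:t5 [compute-only]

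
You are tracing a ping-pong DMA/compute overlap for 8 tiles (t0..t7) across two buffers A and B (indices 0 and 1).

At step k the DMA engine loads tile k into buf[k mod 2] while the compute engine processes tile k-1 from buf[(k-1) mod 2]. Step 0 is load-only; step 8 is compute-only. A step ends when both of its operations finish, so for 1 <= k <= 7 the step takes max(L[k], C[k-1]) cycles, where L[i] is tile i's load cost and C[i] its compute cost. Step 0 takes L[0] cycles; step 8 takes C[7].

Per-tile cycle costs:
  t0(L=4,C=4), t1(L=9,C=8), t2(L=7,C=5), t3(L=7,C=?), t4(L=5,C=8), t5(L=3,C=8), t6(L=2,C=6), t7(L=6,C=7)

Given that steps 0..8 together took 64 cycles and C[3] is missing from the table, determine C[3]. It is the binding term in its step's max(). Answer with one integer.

C[3] = 7

step 0 = dur = L[0]=4 = 4
step 1 = dur = max(L[1]=9, C[0]=4) = 9
step 2 = dur = max(L[2]=7, C[1]=8) = 8
step 3 = dur = max(L[3]=7, C[2]=5) = 7
step 4 = dur = max(L[4]=5, C[3]=?) = C[3]  (unknown; binding)
step 5 = dur = max(L[5]=3, C[4]=8) = 8
step 6 = dur = max(L[6]=2, C[5]=8) = 8
step 7 = dur = max(L[7]=6, C[6]=6) = 6
step 8 = dur = C[7]=7 = 7
sum of known step durations = 57
dur[4] = total - known = 64 - 57 = 7
C[3] is the binding max in step 4, so C[3] = dur[4] = 7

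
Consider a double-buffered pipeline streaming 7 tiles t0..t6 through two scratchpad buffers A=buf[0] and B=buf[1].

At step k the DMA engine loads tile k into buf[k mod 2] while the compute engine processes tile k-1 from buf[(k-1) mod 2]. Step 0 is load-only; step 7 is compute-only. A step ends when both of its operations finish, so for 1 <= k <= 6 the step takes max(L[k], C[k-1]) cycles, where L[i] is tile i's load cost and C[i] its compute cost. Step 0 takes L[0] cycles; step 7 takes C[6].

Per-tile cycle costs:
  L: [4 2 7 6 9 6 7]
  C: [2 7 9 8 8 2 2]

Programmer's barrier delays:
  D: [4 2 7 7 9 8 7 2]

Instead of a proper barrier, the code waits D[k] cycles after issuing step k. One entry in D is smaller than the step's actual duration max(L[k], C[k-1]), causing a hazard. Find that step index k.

k=0 barrier L[0]=4→4c, D[0]=4 ok
k=1 barrier max(L[1]=2,C[0]=2)→2c, D[1]=2 ok
k=2 barrier max(L[2]=7,C[1]=7)→7c, D[2]=7 ok
k=3 barrier max(L[3]=6,C[2]=9)→9c, D[3]=7 SHORT
k=4 barrier max(L[4]=9,C[3]=8)→9c, D[4]=9 ok
k=5 barrier max(L[5]=6,C[4]=8)→8c, D[5]=8 ok
k=6 barrier max(L[6]=7,C[5]=2)→7c, D[6]=7 ok
k=7 barrier C[6]=2→2c, D[7]=2 ok

hazard at step 3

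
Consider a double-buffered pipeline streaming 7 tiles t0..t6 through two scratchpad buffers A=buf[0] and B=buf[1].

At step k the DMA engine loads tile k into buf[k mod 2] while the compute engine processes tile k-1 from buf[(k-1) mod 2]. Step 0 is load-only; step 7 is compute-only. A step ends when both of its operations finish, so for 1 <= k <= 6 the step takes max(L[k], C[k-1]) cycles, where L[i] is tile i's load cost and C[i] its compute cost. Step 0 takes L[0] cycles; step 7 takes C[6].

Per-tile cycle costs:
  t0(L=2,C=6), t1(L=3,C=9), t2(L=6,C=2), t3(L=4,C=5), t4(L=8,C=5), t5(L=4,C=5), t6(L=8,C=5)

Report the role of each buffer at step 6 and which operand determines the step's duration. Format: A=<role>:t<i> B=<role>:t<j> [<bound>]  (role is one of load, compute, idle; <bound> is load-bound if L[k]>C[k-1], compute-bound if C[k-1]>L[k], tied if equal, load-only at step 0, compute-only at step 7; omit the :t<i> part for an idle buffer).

  0. 2=2c; end=2; A:t0 B:-
  1. max(3,6)=6c; end=8; A:t0 B:t1
  2. max(6,9)=9c; end=17; A:t2 B:t1
  3. max(4,2)=4c; end=21; A:t2 B:t3
  4. max(8,5)=8c; end=29; A:t4 B:t3
  5. max(4,5)=5c; end=34; A:t4 B:t5
  6. max(8,5)=8c; end=42; A:t6 B:t5
  7. 5=5c; end=47; A:t6 B:t5

step 6: A=load:t6 B=compute:t5 [load-bound]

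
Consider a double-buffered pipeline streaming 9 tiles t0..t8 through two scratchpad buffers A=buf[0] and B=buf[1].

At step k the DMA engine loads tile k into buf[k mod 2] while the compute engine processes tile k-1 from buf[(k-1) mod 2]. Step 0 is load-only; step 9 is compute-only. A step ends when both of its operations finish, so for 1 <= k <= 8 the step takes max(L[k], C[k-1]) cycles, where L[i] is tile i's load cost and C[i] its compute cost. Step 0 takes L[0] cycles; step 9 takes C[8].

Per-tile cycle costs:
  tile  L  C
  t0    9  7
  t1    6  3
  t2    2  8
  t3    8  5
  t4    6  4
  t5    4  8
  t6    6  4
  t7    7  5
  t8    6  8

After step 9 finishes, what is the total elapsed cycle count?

step 0: L[0]=9 → dur=9, Σ=9 | A=load:t0 B=idle [load-only]
step 1: L[1]=6 C[0]=7 → dur=7, Σ=16 | A=compute:t0 B=load:t1 [compute-bound]
step 2: L[2]=2 C[1]=3 → dur=3, Σ=19 | A=load:t2 B=compute:t1 [compute-bound]
step 3: L[3]=8 C[2]=8 → dur=8, Σ=27 | A=compute:t2 B=load:t3 [tied]
step 4: L[4]=6 C[3]=5 → dur=6, Σ=33 | A=load:t4 B=compute:t3 [load-bound]
step 5: L[5]=4 C[4]=4 → dur=4, Σ=37 | A=compute:t4 B=load:t5 [tied]
step 6: L[6]=6 C[5]=8 → dur=8, Σ=45 | A=load:t6 B=compute:t5 [compute-bound]
step 7: L[7]=7 C[6]=4 → dur=7, Σ=52 | A=compute:t6 B=load:t7 [load-bound]
step 8: L[8]=6 C[7]=5 → dur=6, Σ=58 | A=load:t8 B=compute:t7 [load-bound]
step 9: C[8]=8 → dur=8, Σ=66 | A=compute:t8 B=idle [compute-only]

end_cycle[9] = 66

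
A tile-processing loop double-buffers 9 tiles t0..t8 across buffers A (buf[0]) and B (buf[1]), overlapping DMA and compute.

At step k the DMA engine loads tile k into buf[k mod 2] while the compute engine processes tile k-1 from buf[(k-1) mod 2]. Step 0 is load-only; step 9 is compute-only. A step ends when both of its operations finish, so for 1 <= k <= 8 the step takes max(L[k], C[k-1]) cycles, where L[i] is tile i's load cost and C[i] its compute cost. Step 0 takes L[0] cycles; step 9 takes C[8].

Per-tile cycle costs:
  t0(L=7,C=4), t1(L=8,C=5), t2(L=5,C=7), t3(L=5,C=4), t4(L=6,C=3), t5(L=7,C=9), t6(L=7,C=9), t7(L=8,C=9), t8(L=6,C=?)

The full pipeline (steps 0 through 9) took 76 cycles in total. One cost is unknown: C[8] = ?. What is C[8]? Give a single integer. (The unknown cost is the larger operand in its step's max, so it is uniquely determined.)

step 0 | dur = L[0]=7 = 7
step 1 | dur = max(L[1]=8, C[0]=4) = 8
step 2 | dur = max(L[2]=5, C[1]=5) = 5
step 3 | dur = max(L[3]=5, C[2]=7) = 7
step 4 | dur = max(L[4]=6, C[3]=4) = 6
step 5 | dur = max(L[5]=7, C[4]=3) = 7
step 6 | dur = max(L[6]=7, C[5]=9) = 9
step 7 | dur = max(L[7]=8, C[6]=9) = 9
step 8 | dur = max(L[8]=6, C[7]=9) = 9
step 9 | dur = C[8]=? = C[8]  (unknown; binding)
sum of known step durations = 67
dur[9] = total - known = 76 - 67 = 9
C[8] is the binding max in step 9, so C[8] = dur[9] = 9

C[8] = 9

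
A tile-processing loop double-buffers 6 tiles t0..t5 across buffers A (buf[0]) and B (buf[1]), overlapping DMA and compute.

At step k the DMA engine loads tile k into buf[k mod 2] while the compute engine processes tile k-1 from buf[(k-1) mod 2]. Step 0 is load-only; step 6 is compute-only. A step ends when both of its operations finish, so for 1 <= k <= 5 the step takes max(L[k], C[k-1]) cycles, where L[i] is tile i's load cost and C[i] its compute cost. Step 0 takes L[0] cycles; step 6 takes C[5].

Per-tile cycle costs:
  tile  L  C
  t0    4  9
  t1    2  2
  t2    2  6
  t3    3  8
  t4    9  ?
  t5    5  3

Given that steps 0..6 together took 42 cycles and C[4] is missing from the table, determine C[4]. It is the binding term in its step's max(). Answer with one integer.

C[4] = 9

step 0 = dur = L[0]=4 = 4
step 1 = dur = max(L[1]=2, C[0]=9) = 9
step 2 = dur = max(L[2]=2, C[1]=2) = 2
step 3 = dur = max(L[3]=3, C[2]=6) = 6
step 4 = dur = max(L[4]=9, C[3]=8) = 9
step 5 = dur = max(L[5]=5, C[4]=?) = C[4]  (unknown; binding)
step 6 = dur = C[5]=3 = 3
sum of known step durations = 33
dur[5] = total - known = 42 - 33 = 9
C[4] is the binding max in step 5, so C[4] = dur[5] = 9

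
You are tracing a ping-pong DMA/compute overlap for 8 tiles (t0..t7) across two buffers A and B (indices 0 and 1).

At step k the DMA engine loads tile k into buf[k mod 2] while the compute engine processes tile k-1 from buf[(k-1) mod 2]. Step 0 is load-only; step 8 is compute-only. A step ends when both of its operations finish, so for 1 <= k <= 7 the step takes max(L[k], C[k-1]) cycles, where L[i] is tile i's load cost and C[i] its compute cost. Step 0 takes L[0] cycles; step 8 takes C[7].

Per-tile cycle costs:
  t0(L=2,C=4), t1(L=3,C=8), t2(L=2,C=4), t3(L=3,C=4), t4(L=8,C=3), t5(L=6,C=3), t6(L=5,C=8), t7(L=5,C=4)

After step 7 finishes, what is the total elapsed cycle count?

end_cycle[7] = 45

k=0 load=t0/2c comp=- wait=2 total=2
k=1 load=t1/3c comp=t0/4c wait=4 total=6
k=2 load=t2/2c comp=t1/8c wait=8 total=14
k=3 load=t3/3c comp=t2/4c wait=4 total=18
k=4 load=t4/8c comp=t3/4c wait=8 total=26
k=5 load=t5/6c comp=t4/3c wait=6 total=32
k=6 load=t6/5c comp=t5/3c wait=5 total=37
k=7 load=t7/5c comp=t6/8c wait=8 total=45
k=8 load=- comp=t7/4c wait=4 total=49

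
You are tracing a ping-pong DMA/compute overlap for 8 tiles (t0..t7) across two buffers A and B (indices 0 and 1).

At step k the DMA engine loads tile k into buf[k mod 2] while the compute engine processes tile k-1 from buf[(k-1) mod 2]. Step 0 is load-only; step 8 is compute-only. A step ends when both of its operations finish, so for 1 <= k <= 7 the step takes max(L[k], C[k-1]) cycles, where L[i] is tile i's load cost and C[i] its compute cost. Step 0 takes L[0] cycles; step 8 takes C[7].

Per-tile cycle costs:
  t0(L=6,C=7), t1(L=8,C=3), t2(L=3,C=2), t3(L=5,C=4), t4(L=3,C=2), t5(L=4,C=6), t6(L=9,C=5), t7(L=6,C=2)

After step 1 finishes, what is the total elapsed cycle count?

[0] DMA t0→A (6c) ∥ CU idle ⇒ 6c, clock 6
[1] DMA t1→B (8c) ∥ CU A:t0 (7c) ⇒ 8c, clock 14
[2] DMA t2→A (3c) ∥ CU B:t1 (3c) ⇒ 3c, clock 17
[3] DMA t3→B (5c) ∥ CU A:t2 (2c) ⇒ 5c, clock 22
[4] DMA t4→A (3c) ∥ CU B:t3 (4c) ⇒ 4c, clock 26
[5] DMA t5→B (4c) ∥ CU A:t4 (2c) ⇒ 4c, clock 30
[6] DMA t6→A (9c) ∥ CU B:t5 (6c) ⇒ 9c, clock 39
[7] DMA t7→B (6c) ∥ CU A:t6 (5c) ⇒ 6c, clock 45
[8] DMA idle ∥ CU B:t7 (2c) ⇒ 2c, clock 47

end_cycle[1] = 14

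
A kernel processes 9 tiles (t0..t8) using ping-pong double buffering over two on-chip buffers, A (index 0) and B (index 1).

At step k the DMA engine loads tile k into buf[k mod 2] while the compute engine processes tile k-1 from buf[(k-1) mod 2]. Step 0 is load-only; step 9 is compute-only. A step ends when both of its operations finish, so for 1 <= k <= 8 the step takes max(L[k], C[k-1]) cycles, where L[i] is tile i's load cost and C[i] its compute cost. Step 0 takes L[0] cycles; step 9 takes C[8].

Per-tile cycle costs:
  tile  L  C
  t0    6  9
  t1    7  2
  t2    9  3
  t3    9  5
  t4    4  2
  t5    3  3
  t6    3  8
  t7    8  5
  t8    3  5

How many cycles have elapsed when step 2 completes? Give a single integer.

[0] DMA t0→A (6c) ∥ CU idle ⇒ 6c, clock 6
[1] DMA t1→B (7c) ∥ CU A:t0 (9c) ⇒ 9c, clock 15
[2] DMA t2→A (9c) ∥ CU B:t1 (2c) ⇒ 9c, clock 24
[3] DMA t3→B (9c) ∥ CU A:t2 (3c) ⇒ 9c, clock 33
[4] DMA t4→A (4c) ∥ CU B:t3 (5c) ⇒ 5c, clock 38
[5] DMA t5→B (3c) ∥ CU A:t4 (2c) ⇒ 3c, clock 41
[6] DMA t6→A (3c) ∥ CU B:t5 (3c) ⇒ 3c, clock 44
[7] DMA t7→B (8c) ∥ CU A:t6 (8c) ⇒ 8c, clock 52
[8] DMA t8→A (3c) ∥ CU B:t7 (5c) ⇒ 5c, clock 57
[9] DMA idle ∥ CU A:t8 (5c) ⇒ 5c, clock 62

end_cycle[2] = 24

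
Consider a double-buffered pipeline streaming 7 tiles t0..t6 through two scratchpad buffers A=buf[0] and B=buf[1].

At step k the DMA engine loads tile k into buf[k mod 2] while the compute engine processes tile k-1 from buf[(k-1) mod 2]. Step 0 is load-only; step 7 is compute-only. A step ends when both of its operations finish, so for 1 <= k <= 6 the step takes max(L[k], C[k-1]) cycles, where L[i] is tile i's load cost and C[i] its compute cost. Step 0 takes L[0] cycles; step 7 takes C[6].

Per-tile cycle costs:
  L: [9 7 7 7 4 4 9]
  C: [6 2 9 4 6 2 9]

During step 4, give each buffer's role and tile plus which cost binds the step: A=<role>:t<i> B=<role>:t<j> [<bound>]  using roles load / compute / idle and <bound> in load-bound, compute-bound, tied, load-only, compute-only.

step 4: A=load:t4 B=compute:t3 [tied]

step 0: L[0]=9 → dur=9, Σ=9 | A=load:t0 B=idle [load-only]
step 1: L[1]=7 C[0]=6 → dur=7, Σ=16 | A=compute:t0 B=load:t1 [load-bound]
step 2: L[2]=7 C[1]=2 → dur=7, Σ=23 | A=load:t2 B=compute:t1 [load-bound]
step 3: L[3]=7 C[2]=9 → dur=9, Σ=32 | A=compute:t2 B=load:t3 [compute-bound]
step 4: L[4]=4 C[3]=4 → dur=4, Σ=36 | A=load:t4 B=compute:t3 [tied]
step 5: L[5]=4 C[4]=6 → dur=6, Σ=42 | A=compute:t4 B=load:t5 [compute-bound]
step 6: L[6]=9 C[5]=2 → dur=9, Σ=51 | A=load:t6 B=compute:t5 [load-bound]
step 7: C[6]=9 → dur=9, Σ=60 | A=compute:t6 B=idle [compute-only]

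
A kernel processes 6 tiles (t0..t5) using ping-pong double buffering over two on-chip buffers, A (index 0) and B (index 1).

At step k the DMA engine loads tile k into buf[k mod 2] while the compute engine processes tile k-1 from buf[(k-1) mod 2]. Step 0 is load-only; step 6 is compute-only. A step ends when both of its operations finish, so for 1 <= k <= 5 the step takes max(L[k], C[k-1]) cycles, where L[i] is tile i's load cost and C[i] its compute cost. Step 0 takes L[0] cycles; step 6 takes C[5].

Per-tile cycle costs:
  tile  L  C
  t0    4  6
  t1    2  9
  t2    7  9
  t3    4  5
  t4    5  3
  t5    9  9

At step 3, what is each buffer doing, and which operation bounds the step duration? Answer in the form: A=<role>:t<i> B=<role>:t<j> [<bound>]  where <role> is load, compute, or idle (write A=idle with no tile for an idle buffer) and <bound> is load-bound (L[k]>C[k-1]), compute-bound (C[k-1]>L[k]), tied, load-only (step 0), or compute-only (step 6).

step 3: A=compute:t2 B=load:t3 [compute-bound]

[0] DMA t0→A (4c) ∥ CU idle ⇒ 4c, clock 4
[1] DMA t1→B (2c) ∥ CU A:t0 (6c) ⇒ 6c, clock 10
[2] DMA t2→A (7c) ∥ CU B:t1 (9c) ⇒ 9c, clock 19
[3] DMA t3→B (4c) ∥ CU A:t2 (9c) ⇒ 9c, clock 28
[4] DMA t4→A (5c) ∥ CU B:t3 (5c) ⇒ 5c, clock 33
[5] DMA t5→B (9c) ∥ CU A:t4 (3c) ⇒ 9c, clock 42
[6] DMA idle ∥ CU B:t5 (9c) ⇒ 9c, clock 51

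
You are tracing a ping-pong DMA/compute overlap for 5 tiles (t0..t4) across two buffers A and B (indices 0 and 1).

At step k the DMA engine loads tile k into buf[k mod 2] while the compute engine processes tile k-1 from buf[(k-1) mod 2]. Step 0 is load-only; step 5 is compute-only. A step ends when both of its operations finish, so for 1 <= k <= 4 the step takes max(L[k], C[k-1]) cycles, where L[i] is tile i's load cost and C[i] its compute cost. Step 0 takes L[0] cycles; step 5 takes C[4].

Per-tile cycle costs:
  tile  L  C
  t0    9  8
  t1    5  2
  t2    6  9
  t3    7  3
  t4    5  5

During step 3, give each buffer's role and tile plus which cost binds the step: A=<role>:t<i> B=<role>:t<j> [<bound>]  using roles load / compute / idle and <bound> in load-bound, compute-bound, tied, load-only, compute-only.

step 3: A=compute:t2 B=load:t3 [compute-bound]

k=0 load=t0/9c comp=- wait=9 total=9
k=1 load=t1/5c comp=t0/8c wait=8 total=17
k=2 load=t2/6c comp=t1/2c wait=6 total=23
k=3 load=t3/7c comp=t2/9c wait=9 total=32
k=4 load=t4/5c comp=t3/3c wait=5 total=37
k=5 load=- comp=t4/5c wait=5 total=42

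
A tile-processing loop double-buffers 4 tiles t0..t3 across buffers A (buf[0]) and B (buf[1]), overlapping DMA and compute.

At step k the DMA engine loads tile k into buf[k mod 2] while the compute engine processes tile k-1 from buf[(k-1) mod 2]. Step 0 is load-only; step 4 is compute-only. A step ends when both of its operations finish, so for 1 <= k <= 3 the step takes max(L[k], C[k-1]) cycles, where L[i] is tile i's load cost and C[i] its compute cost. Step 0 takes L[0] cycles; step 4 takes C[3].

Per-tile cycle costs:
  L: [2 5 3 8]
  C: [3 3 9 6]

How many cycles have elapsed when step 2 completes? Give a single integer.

end_cycle[2] = 10

  0. 2=2c; end=2; A:t0 B:-
  1. max(5,3)=5c; end=7; A:t0 B:t1
  2. max(3,3)=3c; end=10; A:t2 B:t1
  3. max(8,9)=9c; end=19; A:t2 B:t3
  4. 6=6c; end=25; A:t2 B:t3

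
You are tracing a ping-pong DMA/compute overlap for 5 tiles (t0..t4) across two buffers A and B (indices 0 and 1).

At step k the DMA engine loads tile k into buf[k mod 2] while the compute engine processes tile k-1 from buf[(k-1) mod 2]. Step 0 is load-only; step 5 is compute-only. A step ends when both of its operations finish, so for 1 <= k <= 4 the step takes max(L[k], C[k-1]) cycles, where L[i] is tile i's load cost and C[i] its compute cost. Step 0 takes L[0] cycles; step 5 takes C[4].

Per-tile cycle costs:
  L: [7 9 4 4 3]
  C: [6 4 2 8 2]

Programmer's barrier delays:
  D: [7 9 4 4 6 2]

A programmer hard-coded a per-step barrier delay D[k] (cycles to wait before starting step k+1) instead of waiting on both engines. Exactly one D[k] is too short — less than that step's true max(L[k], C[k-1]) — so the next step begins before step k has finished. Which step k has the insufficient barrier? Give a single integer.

hazard at step 4

k=0 barrier L[0]=7→7c, D[0]=7 ok
k=1 barrier max(L[1]=9,C[0]=6)→9c, D[1]=9 ok
k=2 barrier max(L[2]=4,C[1]=4)→4c, D[2]=4 ok
k=3 barrier max(L[3]=4,C[2]=2)→4c, D[3]=4 ok
k=4 barrier max(L[4]=3,C[3]=8)→8c, D[4]=6 SHORT
k=5 barrier C[4]=2→2c, D[5]=2 ok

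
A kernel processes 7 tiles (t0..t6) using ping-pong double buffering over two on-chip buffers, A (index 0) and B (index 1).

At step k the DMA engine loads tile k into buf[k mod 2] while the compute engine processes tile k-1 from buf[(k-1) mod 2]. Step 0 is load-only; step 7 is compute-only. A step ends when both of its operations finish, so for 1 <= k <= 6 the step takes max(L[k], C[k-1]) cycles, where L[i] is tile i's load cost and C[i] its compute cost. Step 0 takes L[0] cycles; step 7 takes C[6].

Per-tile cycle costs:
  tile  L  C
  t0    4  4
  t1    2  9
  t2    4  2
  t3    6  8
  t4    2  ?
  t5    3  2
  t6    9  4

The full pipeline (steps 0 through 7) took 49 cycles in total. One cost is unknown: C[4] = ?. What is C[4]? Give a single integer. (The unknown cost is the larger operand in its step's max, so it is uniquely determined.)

C[4] = 5

step 0: dur = L[0]=4 = 4
step 1: dur = max(L[1]=2, C[0]=4) = 4
step 2: dur = max(L[2]=4, C[1]=9) = 9
step 3: dur = max(L[3]=6, C[2]=2) = 6
step 4: dur = max(L[4]=2, C[3]=8) = 8
step 5: dur = max(L[5]=3, C[4]=?) = C[4]  (unknown; binding)
step 6: dur = max(L[6]=9, C[5]=2) = 9
step 7: dur = C[6]=4 = 4
sum of known step durations = 44
dur[5] = total - known = 49 - 44 = 5
C[4] is the binding max in step 5, so C[4] = dur[5] = 5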